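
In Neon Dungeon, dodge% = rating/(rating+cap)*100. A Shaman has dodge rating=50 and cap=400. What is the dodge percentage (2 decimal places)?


dodge% = 50 / (50 + 400) * 100
= 50 / 450 * 100
= 0.111111 * 100
= 11.11%

11.11%


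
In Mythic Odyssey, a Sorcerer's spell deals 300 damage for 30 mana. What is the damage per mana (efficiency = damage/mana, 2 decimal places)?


Efficiency = damage / mana
= 300 / 30
= 10.00

10.00 dmg/mana


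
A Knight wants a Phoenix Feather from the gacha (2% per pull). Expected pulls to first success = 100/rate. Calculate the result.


Expected pulls for a geometric distribution = 1/p = 100 / rate%
= 100 / 2
= 50.0

50.0 pulls


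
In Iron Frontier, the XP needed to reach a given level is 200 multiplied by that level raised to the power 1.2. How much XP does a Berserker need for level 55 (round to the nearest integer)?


XP = 200 * level^1.2
Substitute level = 55:
XP = 200 * 55^1.2
= 200 * 122.5844
= 24517

24517 XP


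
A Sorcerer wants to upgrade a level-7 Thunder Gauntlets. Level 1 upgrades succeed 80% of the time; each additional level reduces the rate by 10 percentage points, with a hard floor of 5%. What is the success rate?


raw_rate = 80 - 10 * (7 - 1)
= 80 - 10 * 6
= 80 - 60
= 20
Apply floor: max(20, 5) = 20%

20%


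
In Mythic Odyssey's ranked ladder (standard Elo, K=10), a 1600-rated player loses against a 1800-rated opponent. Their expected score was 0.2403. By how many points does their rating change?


Elo update: delta = K * (S - Ea), where S = 0 (loses)
S - Ea = 0 - 0.2403 = -0.2403
Rating change = 10 * -0.2403
= -2.40

-2.40 rating points


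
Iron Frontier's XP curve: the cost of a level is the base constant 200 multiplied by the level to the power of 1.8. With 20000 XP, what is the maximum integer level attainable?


XP = 200 * level^1.8, so level = (XP / 200)^(1/1.8)
= (20000 / 200)^(1/1.8)
= 100.0^0.5556
= 12.9155
Floor: level = 12

level 12


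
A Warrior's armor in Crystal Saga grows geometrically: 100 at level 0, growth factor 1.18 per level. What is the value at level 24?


value = base * growth^level
= 100 * 1.18^24
= 100 * 53.109006
= 5310.90

5310.90 armor


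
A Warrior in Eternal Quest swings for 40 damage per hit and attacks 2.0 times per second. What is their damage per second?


DPS = damage * attack_speed
= 40 * 2.0
= 80.0

80.0 DPS


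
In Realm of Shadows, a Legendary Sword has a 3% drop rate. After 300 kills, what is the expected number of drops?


Expected drops = kills * (drop_rate / 100)
= 300 * (3 / 100)
= 300 * 0.03
= 9.0

9.0 drops


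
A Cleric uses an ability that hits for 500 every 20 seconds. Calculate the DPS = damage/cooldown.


DPS = damage / cooldown
= 500 / 20
= 25.00

25.00 DPS


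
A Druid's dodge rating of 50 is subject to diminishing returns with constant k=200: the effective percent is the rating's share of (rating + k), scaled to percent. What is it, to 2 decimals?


effective% = rating / (rating + k) * 100
= 50 / (50 + 200) * 100
= 50 / 250 * 100
= 0.2 * 100
= 20.00%

20.00%


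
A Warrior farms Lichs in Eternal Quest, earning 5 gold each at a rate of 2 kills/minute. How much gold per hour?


Gold per minute = 5 * 2 = 10
Gold per hour = 10 * 60 = 600

600 gold/hour


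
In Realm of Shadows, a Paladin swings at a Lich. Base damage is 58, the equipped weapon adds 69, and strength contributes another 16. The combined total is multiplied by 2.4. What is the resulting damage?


Sum base + weapon + str = 58 + 69 + 16 = 143
Multiply by 2.4:
143 * 2.4 = 343.2

343.2 damage


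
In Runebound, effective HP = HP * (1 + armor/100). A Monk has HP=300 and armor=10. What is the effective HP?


EHP = 300 * (1 + 10/100)
= 300 * (1 + 0.1)
= 300 * 1.1
= 330.0

330.0 EHP


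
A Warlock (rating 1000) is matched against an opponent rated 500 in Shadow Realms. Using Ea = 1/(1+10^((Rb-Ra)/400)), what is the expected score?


Elo expected score: Ea = 1/(1 + 10^((Rb-Ra)/400))
Rb - Ra = 500 - 1000 = -500
(Rb-Ra)/400 = -500/400 = -1.25
10^-1.25 = 0.056234
Ea = 1/(1 + 0.056234) = 1/1.056234 = 0.9468

0.9468


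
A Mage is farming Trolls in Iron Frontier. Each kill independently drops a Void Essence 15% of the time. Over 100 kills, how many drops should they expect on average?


Expected drops = kills * (drop_rate / 100)
= 100 * (15 / 100)
= 100 * 0.15
= 15.0

15.0 drops


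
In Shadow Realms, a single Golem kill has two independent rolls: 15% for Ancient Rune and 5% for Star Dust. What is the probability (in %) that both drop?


For independent events, P(both) = P(A) * P(B)
= 15% * 5%
= 75 / 100 %
= 0.75%

0.75%


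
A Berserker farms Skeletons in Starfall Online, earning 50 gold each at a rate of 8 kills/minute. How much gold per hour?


Gold per minute = 50 * 8 = 400
Gold per hour = 400 * 60 = 24000

24000 gold/hour


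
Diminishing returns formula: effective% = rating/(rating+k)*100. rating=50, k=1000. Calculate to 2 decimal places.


effective% = rating / (rating + k) * 100
= 50 / (50 + 1000) * 100
= 50 / 1050 * 100
= 0.047619 * 100
= 4.76%

4.76%


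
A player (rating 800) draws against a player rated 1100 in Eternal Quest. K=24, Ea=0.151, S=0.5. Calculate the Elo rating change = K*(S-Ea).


Elo update: delta = K * (S - Ea), where S = 0.5 (draws)
S - Ea = 0.5 - 0.151 = 0.349
Rating change = 24 * 0.349
= 8.38

8.38 rating points


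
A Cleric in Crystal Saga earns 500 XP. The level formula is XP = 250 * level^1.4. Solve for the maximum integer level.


XP = 250 * level^1.4, so level = (XP / 250)^(1/1.4)
= (500 / 250)^(1/1.4)
= 2.0^0.7143
= 1.6407
Floor: level = 1

level 1


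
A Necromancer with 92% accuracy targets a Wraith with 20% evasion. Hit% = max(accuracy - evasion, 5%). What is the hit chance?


accuracy - evasion = 92 - 20 = 72
Apply floor: max(72, 5) = 72
Hit chance = 72%

72%


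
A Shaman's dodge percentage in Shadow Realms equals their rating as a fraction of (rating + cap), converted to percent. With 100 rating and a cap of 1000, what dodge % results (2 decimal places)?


dodge% = 100 / (100 + 1000) * 100
= 100 / 1100 * 100
= 0.090909 * 100
= 9.09%

9.09%


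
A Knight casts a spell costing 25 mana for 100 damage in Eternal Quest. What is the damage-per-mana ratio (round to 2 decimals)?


Efficiency = damage / mana
= 100 / 25
= 4.00

4.00 dmg/mana


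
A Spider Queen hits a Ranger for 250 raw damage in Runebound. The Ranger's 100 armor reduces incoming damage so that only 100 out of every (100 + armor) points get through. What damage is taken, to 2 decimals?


actual = 250 * 100 / (100 + 100)
= 250 * 100 / 200
= 25000 / 200
= 125.00

125.00 damage


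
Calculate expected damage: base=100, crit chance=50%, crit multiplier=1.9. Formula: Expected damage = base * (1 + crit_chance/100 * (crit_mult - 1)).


E[dmg] = base * (1 + crit_chance * (crit_mult - 1))
cc as decimal = 50/100 = 0.5
cm - 1 = 1.9 - 1 = 0.9
Bonus factor = 0.5 * 0.9 = 0.45
Total multiplier = 1 + 0.45 = 1.45
Expected damage = 100 * 1.45 = 145.00

145.00 damage


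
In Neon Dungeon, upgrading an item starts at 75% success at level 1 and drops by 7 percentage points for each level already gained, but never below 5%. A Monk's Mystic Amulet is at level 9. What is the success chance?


raw_rate = 75 - 7 * (9 - 1)
= 75 - 7 * 8
= 75 - 56
= 19
Apply floor: max(19, 5) = 19%

19%


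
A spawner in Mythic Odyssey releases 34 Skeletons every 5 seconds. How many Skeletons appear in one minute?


Spawns per minute = count * (60 / interval)
= 34 * (60 / 5)
= 34 * 12.0
= 408.0

408.0 per minute


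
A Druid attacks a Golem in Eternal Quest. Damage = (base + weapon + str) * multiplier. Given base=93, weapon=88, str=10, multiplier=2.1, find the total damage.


Sum base + weapon + str = 93 + 88 + 10 = 191
Multiply by 2.1:
191 * 2.1 = 401.1

401.1 damage


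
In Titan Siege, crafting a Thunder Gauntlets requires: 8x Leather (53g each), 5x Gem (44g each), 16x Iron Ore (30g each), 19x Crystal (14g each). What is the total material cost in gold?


Cost breakdown:
  Leather: 8 * 53 = 424
  Gem: 5 * 44 = 220
  Iron Ore: 16 * 30 = 480
  Crystal: 19 * 14 = 266
Total = 424 + 220 + 480 + 266 = 1390

1390 gold


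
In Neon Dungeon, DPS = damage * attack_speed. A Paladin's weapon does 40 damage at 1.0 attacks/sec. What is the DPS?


DPS = damage * attack_speed
= 40 * 1.0
= 40.0

40.0 DPS


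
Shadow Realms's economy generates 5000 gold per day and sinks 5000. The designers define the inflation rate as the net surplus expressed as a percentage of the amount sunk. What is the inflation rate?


Net gold = 5000 - 5000 = 0
Inflation rate = net / sunk * 100 = 0 / 5000 * 100
= 0.0 * 100
= 0.00%

0.00%


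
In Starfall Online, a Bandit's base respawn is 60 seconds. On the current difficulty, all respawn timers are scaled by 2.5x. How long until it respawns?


Respawn time = base * multiplier
= 60 * 2.5
= 150.0 seconds

150.0 seconds


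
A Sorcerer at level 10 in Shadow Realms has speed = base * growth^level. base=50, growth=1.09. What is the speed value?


value = base * growth^level
= 50 * 1.09^10
= 50 * 2.367364
= 118.37

118.37 speed


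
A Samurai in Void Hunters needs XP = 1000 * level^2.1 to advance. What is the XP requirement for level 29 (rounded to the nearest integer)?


XP = 1000 * level^2.1
Substitute level = 29:
XP = 1000 * 29^2.1
= 1000 * 1177.703
= 1177703

1177703 XP


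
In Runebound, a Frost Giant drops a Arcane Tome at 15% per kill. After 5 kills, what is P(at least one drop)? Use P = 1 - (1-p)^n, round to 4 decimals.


P(at least one) = 1 - P(none) = 1 - (1-p)^n
p = 15/100 = 0.15
1 - p = 0.85
(1 - p)^5 = 0.85^5 = 0.443705
P(at least one) = 1 - 0.443705 = 0.5563

0.5563


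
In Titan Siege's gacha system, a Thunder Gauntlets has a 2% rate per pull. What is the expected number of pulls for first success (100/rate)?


Expected pulls for a geometric distribution = 1/p = 100 / rate%
= 100 / 2
= 50.0

50.0 pulls


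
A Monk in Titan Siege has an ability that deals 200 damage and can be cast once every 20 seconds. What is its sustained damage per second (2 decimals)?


DPS = damage / cooldown
= 200 / 20
= 10.00

10.00 DPS


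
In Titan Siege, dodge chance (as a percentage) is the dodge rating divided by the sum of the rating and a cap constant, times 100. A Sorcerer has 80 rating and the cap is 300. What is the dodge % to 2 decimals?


dodge% = 80 / (80 + 300) * 100
= 80 / 380 * 100
= 0.210526 * 100
= 21.05%

21.05%


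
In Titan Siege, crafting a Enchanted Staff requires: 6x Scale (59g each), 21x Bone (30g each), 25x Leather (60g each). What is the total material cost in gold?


Cost breakdown:
  Scale: 6 * 59 = 354
  Bone: 21 * 30 = 630
  Leather: 25 * 60 = 1500
Total = 354 + 630 + 1500 = 2484

2484 gold


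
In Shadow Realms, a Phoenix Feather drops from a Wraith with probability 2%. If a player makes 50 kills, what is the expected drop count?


Expected drops = kills * (drop_rate / 100)
= 50 * (2 / 100)
= 50 * 0.02
= 1.0

1.0 drops


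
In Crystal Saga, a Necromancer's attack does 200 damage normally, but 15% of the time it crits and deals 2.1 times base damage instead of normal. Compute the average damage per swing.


E[dmg] = base * (1 + crit_chance * (crit_mult - 1))
cc as decimal = 15/100 = 0.15
cm - 1 = 2.1 - 1 = 1.1
Bonus factor = 0.15 * 1.1 = 0.165
Total multiplier = 1 + 0.165 = 1.165
Expected damage = 200 * 1.165 = 233.00

233.00 damage


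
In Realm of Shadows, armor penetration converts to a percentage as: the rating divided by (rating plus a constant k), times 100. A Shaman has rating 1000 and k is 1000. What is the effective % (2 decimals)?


effective% = rating / (rating + k) * 100
= 1000 / (1000 + 1000) * 100
= 1000 / 2000 * 100
= 0.5 * 100
= 50.00%

50.00%


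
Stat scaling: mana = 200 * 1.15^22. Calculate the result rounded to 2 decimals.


value = base * growth^level
= 200 * 1.15^22
= 200 * 21.644746
= 4328.95

4328.95 mana


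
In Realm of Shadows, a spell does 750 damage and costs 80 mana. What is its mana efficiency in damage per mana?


Efficiency = damage / mana
= 750 / 80
= 9.38

9.38 dmg/mana


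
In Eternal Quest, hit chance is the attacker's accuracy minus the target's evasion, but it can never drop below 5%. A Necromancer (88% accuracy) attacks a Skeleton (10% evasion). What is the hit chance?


accuracy - evasion = 88 - 10 = 78
Apply floor: max(78, 5) = 78
Hit chance = 78%

78%


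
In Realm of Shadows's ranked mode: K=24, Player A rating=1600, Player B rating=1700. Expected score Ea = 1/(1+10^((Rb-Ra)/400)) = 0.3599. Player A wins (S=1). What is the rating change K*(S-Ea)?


Elo update: delta = K * (S - Ea), where S = 1 (wins)
S - Ea = 1 - 0.3599 = 0.6401
Rating change = 24 * 0.6401
= 15.36

15.36 rating points


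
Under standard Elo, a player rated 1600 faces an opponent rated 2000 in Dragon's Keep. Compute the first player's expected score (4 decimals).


Elo expected score: Ea = 1/(1 + 10^((Rb-Ra)/400))
Rb - Ra = 2000 - 1600 = 400
(Rb-Ra)/400 = 400/400 = 1.0
10^1.0 = 10.0
Ea = 1/(1 + 10.0) = 1/11.0 = 0.0909

0.0909


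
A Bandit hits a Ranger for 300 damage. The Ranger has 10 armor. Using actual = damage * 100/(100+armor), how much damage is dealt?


actual = 300 * 100 / (100 + 10)
= 300 * 100 / 110
= 30000 / 110
= 272.73

272.73 damage


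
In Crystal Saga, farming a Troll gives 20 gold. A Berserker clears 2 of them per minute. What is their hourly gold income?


Gold per minute = 20 * 2 = 40
Gold per hour = 40 * 60 = 2400

2400 gold/hour


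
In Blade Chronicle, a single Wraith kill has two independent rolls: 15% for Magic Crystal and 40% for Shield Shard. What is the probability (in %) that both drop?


For independent events, P(both) = P(A) * P(B)
= 15% * 40%
= 600 / 100 %
= 6.0%

6.0%


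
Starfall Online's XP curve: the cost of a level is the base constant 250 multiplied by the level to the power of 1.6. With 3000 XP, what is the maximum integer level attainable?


XP = 250 * level^1.6, so level = (XP / 250)^(1/1.6)
= (3000 / 250)^(1/1.6)
= 12.0^0.625
= 4.7259
Floor: level = 4

level 4


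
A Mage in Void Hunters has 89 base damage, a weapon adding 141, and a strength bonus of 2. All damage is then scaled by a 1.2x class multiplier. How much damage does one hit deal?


Sum base + weapon + str = 89 + 141 + 2 = 232
Multiply by 1.2:
232 * 1.2 = 278.4

278.4 damage


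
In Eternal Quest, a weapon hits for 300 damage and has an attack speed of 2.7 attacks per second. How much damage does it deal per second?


DPS = damage * attack_speed
= 300 * 2.7
= 810.0

810.0 DPS


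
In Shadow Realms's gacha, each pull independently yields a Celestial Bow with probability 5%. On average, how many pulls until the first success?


Expected pulls for a geometric distribution = 1/p = 100 / rate%
= 100 / 5
= 20.0

20.0 pulls


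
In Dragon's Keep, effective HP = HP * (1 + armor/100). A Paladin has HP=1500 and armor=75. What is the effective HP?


EHP = 1500 * (1 + 75/100)
= 1500 * (1 + 0.75)
= 1500 * 1.75
= 2625.0

2625.0 EHP


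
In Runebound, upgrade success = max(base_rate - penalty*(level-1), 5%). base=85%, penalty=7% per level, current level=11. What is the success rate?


raw_rate = 85 - 7 * (11 - 1)
= 85 - 7 * 10
= 85 - 70
= 15
Apply floor: max(15, 5) = 15%

15%


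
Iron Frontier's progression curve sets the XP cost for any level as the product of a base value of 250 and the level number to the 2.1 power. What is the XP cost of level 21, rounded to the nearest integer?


XP = 250 * level^2.1
Substitute level = 21:
XP = 250 * 21^2.1
= 250 * 597.944
= 149486

149486 XP


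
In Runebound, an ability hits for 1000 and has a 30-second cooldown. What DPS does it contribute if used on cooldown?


DPS = damage / cooldown
= 1000 / 30
= 33.33

33.33 DPS


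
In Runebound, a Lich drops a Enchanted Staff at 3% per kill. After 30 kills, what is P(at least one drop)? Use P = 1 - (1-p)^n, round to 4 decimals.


P(at least one) = 1 - P(none) = 1 - (1-p)^n
p = 3/100 = 0.03
1 - p = 0.97
(1 - p)^30 = 0.97^30 = 0.401007
P(at least one) = 1 - 0.401007 = 0.5990

0.5990


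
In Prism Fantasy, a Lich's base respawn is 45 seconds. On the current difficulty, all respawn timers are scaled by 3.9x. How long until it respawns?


Respawn time = base * multiplier
= 45 * 3.9
= 175.5 seconds

175.5 seconds


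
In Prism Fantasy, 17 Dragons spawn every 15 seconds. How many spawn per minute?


Spawns per minute = count * (60 / interval)
= 17 * (60 / 15)
= 17 * 4.0
= 68.0

68.0 per minute


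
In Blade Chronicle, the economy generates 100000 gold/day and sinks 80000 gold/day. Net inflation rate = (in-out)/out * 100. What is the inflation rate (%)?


Net gold = 100000 - 80000 = 20000
Inflation rate = net / sunk * 100 = 20000 / 80000 * 100
= 0.25 * 100
= 25.00%

25.00%


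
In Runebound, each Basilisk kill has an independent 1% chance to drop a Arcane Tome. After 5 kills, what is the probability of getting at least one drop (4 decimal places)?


P(at least one) = 1 - P(none) = 1 - (1-p)^n
p = 1/100 = 0.01
1 - p = 0.99
(1 - p)^5 = 0.99^5 = 0.950990
P(at least one) = 1 - 0.950990 = 0.0490

0.0490


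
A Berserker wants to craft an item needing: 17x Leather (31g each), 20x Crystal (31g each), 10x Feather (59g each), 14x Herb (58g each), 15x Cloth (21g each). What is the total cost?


Cost breakdown:
  Leather: 17 * 31 = 527
  Crystal: 20 * 31 = 620
  Feather: 10 * 59 = 590
  Herb: 14 * 58 = 812
  Cloth: 15 * 21 = 315
Total = 527 + 620 + 590 + 812 + 315 = 2864

2864 gold


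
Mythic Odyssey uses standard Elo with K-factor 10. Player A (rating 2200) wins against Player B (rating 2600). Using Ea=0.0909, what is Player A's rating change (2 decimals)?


Elo update: delta = K * (S - Ea), where S = 1 (wins)
S - Ea = 1 - 0.0909 = 0.9091
Rating change = 10 * 0.9091
= 9.09

9.09 rating points


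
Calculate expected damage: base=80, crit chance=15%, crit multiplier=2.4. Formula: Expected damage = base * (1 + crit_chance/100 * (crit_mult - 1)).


E[dmg] = base * (1 + crit_chance * (crit_mult - 1))
cc as decimal = 15/100 = 0.15
cm - 1 = 2.4 - 1 = 1.4
Bonus factor = 0.15 * 1.4 = 0.21
Total multiplier = 1 + 0.21 = 1.21
Expected damage = 80 * 1.21 = 96.80

96.80 damage


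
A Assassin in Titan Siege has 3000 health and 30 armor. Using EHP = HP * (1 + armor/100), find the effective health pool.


EHP = 3000 * (1 + 30/100)
= 3000 * (1 + 0.3)
= 3000 * 1.3
= 3900.0

3900.0 EHP


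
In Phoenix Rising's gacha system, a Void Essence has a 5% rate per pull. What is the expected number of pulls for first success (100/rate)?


Expected pulls for a geometric distribution = 1/p = 100 / rate%
= 100 / 5
= 20.0

20.0 pulls


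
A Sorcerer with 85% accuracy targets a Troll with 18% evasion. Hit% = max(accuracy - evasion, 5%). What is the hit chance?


accuracy - evasion = 85 - 18 = 67
Apply floor: max(67, 5) = 67
Hit chance = 67%

67%


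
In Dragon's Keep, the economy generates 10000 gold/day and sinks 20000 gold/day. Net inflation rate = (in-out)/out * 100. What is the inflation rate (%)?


Net gold = 10000 - 20000 = -10000
Inflation rate = net / sunk * 100 = -10000 / 20000 * 100
= -0.5 * 100
= -50.00%

-50.00%


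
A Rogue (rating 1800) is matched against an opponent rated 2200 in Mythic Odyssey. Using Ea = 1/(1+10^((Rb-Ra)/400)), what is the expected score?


Elo expected score: Ea = 1/(1 + 10^((Rb-Ra)/400))
Rb - Ra = 2200 - 1800 = 400
(Rb-Ra)/400 = 400/400 = 1.0
10^1.0 = 10.0
Ea = 1/(1 + 10.0) = 1/11.0 = 0.0909

0.0909


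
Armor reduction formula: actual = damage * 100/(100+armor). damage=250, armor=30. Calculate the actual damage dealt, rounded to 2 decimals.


actual = 250 * 100 / (100 + 30)
= 250 * 100 / 130
= 25000 / 130
= 192.31

192.31 damage


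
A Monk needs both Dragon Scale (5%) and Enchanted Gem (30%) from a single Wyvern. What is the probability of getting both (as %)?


For independent events, P(both) = P(A) * P(B)
= 5% * 30%
= 150 / 100 %
= 1.5%

1.5%


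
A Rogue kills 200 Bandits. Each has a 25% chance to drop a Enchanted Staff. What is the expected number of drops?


Expected drops = kills * (drop_rate / 100)
= 200 * (25 / 100)
= 200 * 0.25
= 50.0

50.0 drops


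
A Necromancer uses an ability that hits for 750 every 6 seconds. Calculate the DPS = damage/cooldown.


DPS = damage / cooldown
= 750 / 6
= 125.00

125.00 DPS


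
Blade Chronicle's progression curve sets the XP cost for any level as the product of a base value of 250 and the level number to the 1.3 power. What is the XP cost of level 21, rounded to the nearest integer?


XP = 250 * level^1.3
Substitute level = 21:
XP = 250 * 21^1.3
= 250 * 52.3462
= 13087

13087 XP


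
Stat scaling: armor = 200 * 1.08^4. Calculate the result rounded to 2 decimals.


value = base * growth^level
= 200 * 1.08^4
= 200 * 1.360489
= 272.10

272.10 armor


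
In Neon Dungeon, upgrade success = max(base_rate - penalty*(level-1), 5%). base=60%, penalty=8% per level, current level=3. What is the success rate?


raw_rate = 60 - 8 * (3 - 1)
= 60 - 8 * 2
= 60 - 16
= 44
Apply floor: max(44, 5) = 44%

44%


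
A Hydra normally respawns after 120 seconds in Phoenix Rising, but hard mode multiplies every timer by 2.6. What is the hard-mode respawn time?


Respawn time = base * multiplier
= 120 * 2.6
= 312.0 seconds

312.0 seconds


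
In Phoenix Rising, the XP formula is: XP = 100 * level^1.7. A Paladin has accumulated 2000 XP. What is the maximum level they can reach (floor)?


XP = 100 * level^1.7, so level = (XP / 100)^(1/1.7)
= (2000 / 100)^(1/1.7)
= 20.0^0.5882
= 5.8252
Floor: level = 5

level 5


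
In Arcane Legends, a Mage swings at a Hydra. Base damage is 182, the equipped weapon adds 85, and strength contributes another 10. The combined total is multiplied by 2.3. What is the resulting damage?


Sum base + weapon + str = 182 + 85 + 10 = 277
Multiply by 2.3:
277 * 2.3 = 637.1

637.1 damage


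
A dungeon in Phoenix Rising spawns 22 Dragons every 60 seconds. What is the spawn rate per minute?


Spawns per minute = count * (60 / interval)
= 22 * (60 / 60)
= 22 * 1.0
= 22.0

22.0 per minute


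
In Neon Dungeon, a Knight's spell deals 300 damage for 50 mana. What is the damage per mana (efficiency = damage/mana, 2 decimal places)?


Efficiency = damage / mana
= 300 / 50
= 6.00

6.00 dmg/mana


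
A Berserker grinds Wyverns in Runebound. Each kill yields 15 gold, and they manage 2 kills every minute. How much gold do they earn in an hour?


Gold per minute = 15 * 2 = 30
Gold per hour = 30 * 60 = 1800

1800 gold/hour


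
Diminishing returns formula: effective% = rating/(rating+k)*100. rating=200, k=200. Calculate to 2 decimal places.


effective% = rating / (rating + k) * 100
= 200 / (200 + 200) * 100
= 200 / 400 * 100
= 0.5 * 100
= 50.00%

50.00%


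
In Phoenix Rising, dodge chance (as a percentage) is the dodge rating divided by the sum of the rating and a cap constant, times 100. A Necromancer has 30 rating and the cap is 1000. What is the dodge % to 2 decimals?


dodge% = 30 / (30 + 1000) * 100
= 30 / 1030 * 100
= 0.029126 * 100
= 2.91%

2.91%


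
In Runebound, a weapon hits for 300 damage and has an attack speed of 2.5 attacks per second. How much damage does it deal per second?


DPS = damage * attack_speed
= 300 * 2.5
= 750.0

750.0 DPS


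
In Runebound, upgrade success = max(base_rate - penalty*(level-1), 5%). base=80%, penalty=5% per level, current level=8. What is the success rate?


raw_rate = 80 - 5 * (8 - 1)
= 80 - 5 * 7
= 80 - 35
= 45
Apply floor: max(45, 5) = 45%

45%


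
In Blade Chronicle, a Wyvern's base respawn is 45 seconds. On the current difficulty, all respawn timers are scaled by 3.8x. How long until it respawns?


Respawn time = base * multiplier
= 45 * 3.8
= 171.0 seconds

171.0 seconds


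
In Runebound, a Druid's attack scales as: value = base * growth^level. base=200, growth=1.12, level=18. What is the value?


value = base * growth^level
= 200 * 1.12^18
= 200 * 7.689966
= 1537.99

1537.99 attack


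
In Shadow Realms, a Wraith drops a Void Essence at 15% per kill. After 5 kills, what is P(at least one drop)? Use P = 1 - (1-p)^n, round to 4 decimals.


P(at least one) = 1 - P(none) = 1 - (1-p)^n
p = 15/100 = 0.15
1 - p = 0.85
(1 - p)^5 = 0.85^5 = 0.443705
P(at least one) = 1 - 0.443705 = 0.5563

0.5563


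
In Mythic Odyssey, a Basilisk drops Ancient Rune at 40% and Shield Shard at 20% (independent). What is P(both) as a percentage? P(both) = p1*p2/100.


For independent events, P(both) = P(A) * P(B)
= 40% * 20%
= 800 / 100 %
= 8.0%

8.0%


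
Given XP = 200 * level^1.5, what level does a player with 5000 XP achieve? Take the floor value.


XP = 200 * level^1.5, so level = (XP / 200)^(1/1.5)
= (5000 / 200)^(1/1.5)
= 25.0^0.6667
= 8.5499
Floor: level = 8

level 8


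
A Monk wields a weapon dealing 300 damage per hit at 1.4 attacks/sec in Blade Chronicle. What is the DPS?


DPS = damage * attack_speed
= 300 * 1.4
= 420.0

420.0 DPS


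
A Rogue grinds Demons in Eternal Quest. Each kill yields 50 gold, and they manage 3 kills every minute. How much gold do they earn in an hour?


Gold per minute = 50 * 3 = 150
Gold per hour = 150 * 60 = 9000

9000 gold/hour


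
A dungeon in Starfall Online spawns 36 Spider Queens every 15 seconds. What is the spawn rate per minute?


Spawns per minute = count * (60 / interval)
= 36 * (60 / 15)
= 36 * 4.0
= 144.0

144.0 per minute


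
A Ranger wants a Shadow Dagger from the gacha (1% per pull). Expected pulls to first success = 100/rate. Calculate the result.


Expected pulls for a geometric distribution = 1/p = 100 / rate%
= 100 / 1
= 100.0

100.0 pulls


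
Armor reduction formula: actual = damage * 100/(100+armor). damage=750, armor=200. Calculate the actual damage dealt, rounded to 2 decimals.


actual = 750 * 100 / (100 + 200)
= 750 * 100 / 300
= 75000 / 300
= 250.00

250.00 damage


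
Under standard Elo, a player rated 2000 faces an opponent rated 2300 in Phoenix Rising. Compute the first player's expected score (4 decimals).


Elo expected score: Ea = 1/(1 + 10^((Rb-Ra)/400))
Rb - Ra = 2300 - 2000 = 300
(Rb-Ra)/400 = 300/400 = 0.75
10^0.75 = 5.623413
Ea = 1/(1 + 5.623413) = 1/6.623413 = 0.1510

0.1510


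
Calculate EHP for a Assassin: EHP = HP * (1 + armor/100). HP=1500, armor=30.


EHP = 1500 * (1 + 30/100)
= 1500 * (1 + 0.3)
= 1500 * 1.3
= 1950.0

1950.0 EHP


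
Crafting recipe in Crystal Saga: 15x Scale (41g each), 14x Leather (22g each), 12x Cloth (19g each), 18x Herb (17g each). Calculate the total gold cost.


Cost breakdown:
  Scale: 15 * 41 = 615
  Leather: 14 * 22 = 308
  Cloth: 12 * 19 = 228
  Herb: 18 * 17 = 306
Total = 615 + 308 + 228 + 306 = 1457

1457 gold


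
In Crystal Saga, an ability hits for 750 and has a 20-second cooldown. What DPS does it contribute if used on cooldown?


DPS = damage / cooldown
= 750 / 20
= 37.50

37.50 DPS


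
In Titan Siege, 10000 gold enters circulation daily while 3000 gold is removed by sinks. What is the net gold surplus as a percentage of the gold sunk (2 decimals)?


Net gold = 10000 - 3000 = 7000
Inflation rate = net / sunk * 100 = 7000 / 3000 * 100
= 2.333333 * 100
= 233.33%

233.33%


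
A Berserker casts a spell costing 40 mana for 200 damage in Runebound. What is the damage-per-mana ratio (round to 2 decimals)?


Efficiency = damage / mana
= 200 / 40
= 5.00

5.00 dmg/mana


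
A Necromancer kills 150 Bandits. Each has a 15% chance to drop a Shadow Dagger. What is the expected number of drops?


Expected drops = kills * (drop_rate / 100)
= 150 * (15 / 100)
= 150 * 0.15
= 22.5

22.5 drops


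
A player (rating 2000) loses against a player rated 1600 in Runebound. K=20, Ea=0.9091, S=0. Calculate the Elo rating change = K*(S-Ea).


Elo update: delta = K * (S - Ea), where S = 0 (loses)
S - Ea = 0 - 0.9091 = -0.9091
Rating change = 20 * -0.9091
= -18.18

-18.18 rating points


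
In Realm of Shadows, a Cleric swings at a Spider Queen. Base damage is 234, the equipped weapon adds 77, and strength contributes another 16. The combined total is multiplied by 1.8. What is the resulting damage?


Sum base + weapon + str = 234 + 77 + 16 = 327
Multiply by 1.8:
327 * 1.8 = 588.6

588.6 damage


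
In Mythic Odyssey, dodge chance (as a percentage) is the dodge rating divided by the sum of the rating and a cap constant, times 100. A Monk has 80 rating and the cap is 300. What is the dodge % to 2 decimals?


dodge% = 80 / (80 + 300) * 100
= 80 / 380 * 100
= 0.210526 * 100
= 21.05%

21.05%


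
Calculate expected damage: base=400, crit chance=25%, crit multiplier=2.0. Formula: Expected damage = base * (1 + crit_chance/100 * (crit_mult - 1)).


E[dmg] = base * (1 + crit_chance * (crit_mult - 1))
cc as decimal = 25/100 = 0.25
cm - 1 = 2.0 - 1 = 1.0
Bonus factor = 0.25 * 1.0 = 0.25
Total multiplier = 1 + 0.25 = 1.25
Expected damage = 400 * 1.25 = 500.00

500.00 damage


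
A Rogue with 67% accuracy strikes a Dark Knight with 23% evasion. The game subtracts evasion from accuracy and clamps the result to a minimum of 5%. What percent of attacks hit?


accuracy - evasion = 67 - 23 = 44
Apply floor: max(44, 5) = 44
Hit chance = 44%

44%


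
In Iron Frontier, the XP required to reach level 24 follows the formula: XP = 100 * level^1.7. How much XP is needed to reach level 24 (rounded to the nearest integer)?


XP = 100 * level^1.7
Substitute level = 24:
XP = 100 * 24^1.7
= 100 * 222.0031
= 22200

22200 XP


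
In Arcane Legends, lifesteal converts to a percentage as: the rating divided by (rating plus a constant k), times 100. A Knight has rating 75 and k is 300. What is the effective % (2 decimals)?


effective% = rating / (rating + k) * 100
= 75 / (75 + 300) * 100
= 75 / 375 * 100
= 0.2 * 100
= 20.00%

20.00%


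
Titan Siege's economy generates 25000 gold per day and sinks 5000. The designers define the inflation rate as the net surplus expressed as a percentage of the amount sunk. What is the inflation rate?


Net gold = 25000 - 5000 = 20000
Inflation rate = net / sunk * 100 = 20000 / 5000 * 100
= 4.0 * 100
= 400.00%

400.00%


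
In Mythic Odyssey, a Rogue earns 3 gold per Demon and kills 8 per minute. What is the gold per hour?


Gold per minute = 3 * 8 = 24
Gold per hour = 24 * 60 = 1440

1440 gold/hour


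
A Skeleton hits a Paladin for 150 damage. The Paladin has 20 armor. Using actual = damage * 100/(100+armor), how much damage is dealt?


actual = 150 * 100 / (100 + 20)
= 150 * 100 / 120
= 15000 / 120
= 125.00

125.00 damage


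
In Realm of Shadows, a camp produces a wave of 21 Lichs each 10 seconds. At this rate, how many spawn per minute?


Spawns per minute = count * (60 / interval)
= 21 * (60 / 10)
= 21 * 6.0
= 126.0

126.0 per minute


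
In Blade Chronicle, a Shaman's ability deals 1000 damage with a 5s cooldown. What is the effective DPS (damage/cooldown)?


DPS = damage / cooldown
= 1000 / 5
= 200.00

200.00 DPS


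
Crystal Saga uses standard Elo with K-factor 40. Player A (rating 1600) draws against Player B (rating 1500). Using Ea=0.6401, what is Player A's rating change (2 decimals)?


Elo update: delta = K * (S - Ea), where S = 0.5 (draws)
S - Ea = 0.5 - 0.6401 = -0.1401
Rating change = 40 * -0.1401
= -5.60

-5.60 rating points


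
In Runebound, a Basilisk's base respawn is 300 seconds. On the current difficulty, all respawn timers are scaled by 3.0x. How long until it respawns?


Respawn time = base * multiplier
= 300 * 3.0
= 900.0 seconds

900.0 seconds


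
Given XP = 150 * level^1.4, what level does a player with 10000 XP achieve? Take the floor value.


XP = 150 * level^1.4, so level = (XP / 150)^(1/1.4)
= (10000 / 150)^(1/1.4)
= 66.6667^0.7143
= 20.0813
Floor: level = 20

level 20


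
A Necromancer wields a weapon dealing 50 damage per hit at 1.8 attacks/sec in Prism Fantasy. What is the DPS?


DPS = damage * attack_speed
= 50 * 1.8
= 90.0

90.0 DPS


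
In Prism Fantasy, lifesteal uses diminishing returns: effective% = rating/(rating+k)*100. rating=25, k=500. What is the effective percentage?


effective% = rating / (rating + k) * 100
= 25 / (25 + 500) * 100
= 25 / 525 * 100
= 0.047619 * 100
= 4.76%

4.76%


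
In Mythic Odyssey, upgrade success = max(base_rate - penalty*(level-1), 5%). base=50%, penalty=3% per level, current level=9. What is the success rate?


raw_rate = 50 - 3 * (9 - 1)
= 50 - 3 * 8
= 50 - 24
= 26
Apply floor: max(26, 5) = 26%

26%


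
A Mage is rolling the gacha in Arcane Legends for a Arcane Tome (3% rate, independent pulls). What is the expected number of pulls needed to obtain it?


Expected pulls for a geometric distribution = 1/p = 100 / rate%
= 100 / 3
= 33.33

33.33 pulls


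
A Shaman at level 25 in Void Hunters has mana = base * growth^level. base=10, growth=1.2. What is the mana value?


value = base * growth^level
= 10 * 1.2^25
= 10 * 95.396217
= 953.96

953.96 mana


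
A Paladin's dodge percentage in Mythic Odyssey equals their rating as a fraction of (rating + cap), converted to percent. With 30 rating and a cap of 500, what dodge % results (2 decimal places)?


dodge% = 30 / (30 + 500) * 100
= 30 / 530 * 100
= 0.056604 * 100
= 5.66%

5.66%


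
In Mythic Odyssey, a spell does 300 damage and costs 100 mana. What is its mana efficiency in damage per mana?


Efficiency = damage / mana
= 300 / 100
= 3.00

3.00 dmg/mana


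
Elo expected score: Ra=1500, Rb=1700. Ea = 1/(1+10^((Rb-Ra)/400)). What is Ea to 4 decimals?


Elo expected score: Ea = 1/(1 + 10^((Rb-Ra)/400))
Rb - Ra = 1700 - 1500 = 200
(Rb-Ra)/400 = 200/400 = 0.5
10^0.5 = 3.162278
Ea = 1/(1 + 3.162278) = 1/4.162278 = 0.2403

0.2403


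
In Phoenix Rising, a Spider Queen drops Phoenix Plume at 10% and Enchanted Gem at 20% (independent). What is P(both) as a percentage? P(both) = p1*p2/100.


For independent events, P(both) = P(A) * P(B)
= 10% * 20%
= 200 / 100 %
= 2.0%

2.0%


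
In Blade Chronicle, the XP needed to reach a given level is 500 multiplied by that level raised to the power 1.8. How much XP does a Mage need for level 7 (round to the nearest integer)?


XP = 500 * level^1.8
Substitute level = 7:
XP = 500 * 7^1.8
= 500 * 33.2029
= 16601

16601 XP


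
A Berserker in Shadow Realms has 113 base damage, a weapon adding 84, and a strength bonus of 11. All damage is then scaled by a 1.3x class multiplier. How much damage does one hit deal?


Sum base + weapon + str = 113 + 84 + 11 = 208
Multiply by 1.3:
208 * 1.3 = 270.4

270.4 damage


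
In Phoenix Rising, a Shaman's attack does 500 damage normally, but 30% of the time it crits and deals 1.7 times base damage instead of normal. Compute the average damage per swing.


E[dmg] = base * (1 + crit_chance * (crit_mult - 1))
cc as decimal = 30/100 = 0.3
cm - 1 = 1.7 - 1 = 0.7
Bonus factor = 0.3 * 0.7 = 0.21
Total multiplier = 1 + 0.21 = 1.21
Expected damage = 500 * 1.21 = 605.00

605.00 damage


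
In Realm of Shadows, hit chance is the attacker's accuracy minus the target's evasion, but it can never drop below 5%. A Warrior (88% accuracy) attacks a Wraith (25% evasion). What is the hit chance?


accuracy - evasion = 88 - 25 = 63
Apply floor: max(63, 5) = 63
Hit chance = 63%

63%


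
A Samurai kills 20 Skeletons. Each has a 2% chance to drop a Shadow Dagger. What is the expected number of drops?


Expected drops = kills * (drop_rate / 100)
= 20 * (2 / 100)
= 20 * 0.02
= 0.4

0.4 drops


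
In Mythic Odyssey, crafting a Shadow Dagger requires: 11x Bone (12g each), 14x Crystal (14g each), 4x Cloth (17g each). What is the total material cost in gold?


Cost breakdown:
  Bone: 11 * 12 = 132
  Crystal: 14 * 14 = 196
  Cloth: 4 * 17 = 68
Total = 132 + 196 + 68 = 396

396 gold


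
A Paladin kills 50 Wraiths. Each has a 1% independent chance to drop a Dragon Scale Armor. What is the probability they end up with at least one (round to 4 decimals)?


P(at least one) = 1 - P(none) = 1 - (1-p)^n
p = 1/100 = 0.01
1 - p = 0.99
(1 - p)^50 = 0.99^50 = 0.605006
P(at least one) = 1 - 0.605006 = 0.3950

0.3950


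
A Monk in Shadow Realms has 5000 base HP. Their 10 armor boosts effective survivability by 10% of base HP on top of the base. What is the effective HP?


EHP = 5000 * (1 + 10/100)
= 5000 * (1 + 0.1)
= 5000 * 1.1
= 5500.0

5500.0 EHP


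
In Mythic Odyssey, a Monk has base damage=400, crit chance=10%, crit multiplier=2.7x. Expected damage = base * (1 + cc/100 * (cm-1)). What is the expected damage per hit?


E[dmg] = base * (1 + crit_chance * (crit_mult - 1))
cc as decimal = 10/100 = 0.1
cm - 1 = 2.7 - 1 = 1.7
Bonus factor = 0.1 * 1.7 = 0.17
Total multiplier = 1 + 0.17 = 1.17
Expected damage = 400 * 1.17 = 468.00

468.00 damage


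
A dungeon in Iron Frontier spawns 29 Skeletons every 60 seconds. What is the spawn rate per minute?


Spawns per minute = count * (60 / interval)
= 29 * (60 / 60)
= 29 * 1.0
= 29.0

29.0 per minute


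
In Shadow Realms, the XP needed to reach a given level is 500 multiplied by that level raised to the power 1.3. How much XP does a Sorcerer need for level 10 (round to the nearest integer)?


XP = 500 * level^1.3
Substitute level = 10:
XP = 500 * 10^1.3
= 500 * 19.9526
= 9976

9976 XP


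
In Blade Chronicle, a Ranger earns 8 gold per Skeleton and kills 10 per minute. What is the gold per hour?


Gold per minute = 8 * 10 = 80
Gold per hour = 80 * 60 = 4800

4800 gold/hour


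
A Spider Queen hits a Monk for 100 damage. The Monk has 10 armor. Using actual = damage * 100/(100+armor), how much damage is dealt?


actual = 100 * 100 / (100 + 10)
= 100 * 100 / 110
= 10000 / 110
= 90.91

90.91 damage


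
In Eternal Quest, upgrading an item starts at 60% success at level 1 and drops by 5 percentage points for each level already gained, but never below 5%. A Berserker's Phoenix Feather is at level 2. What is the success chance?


raw_rate = 60 - 5 * (2 - 1)
= 60 - 5 * 1
= 60 - 5
= 55
Apply floor: max(55, 5) = 55%

55%


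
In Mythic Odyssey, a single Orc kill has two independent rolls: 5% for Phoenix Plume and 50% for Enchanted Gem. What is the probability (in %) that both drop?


For independent events, P(both) = P(A) * P(B)
= 5% * 50%
= 250 / 100 %
= 2.5%

2.5%


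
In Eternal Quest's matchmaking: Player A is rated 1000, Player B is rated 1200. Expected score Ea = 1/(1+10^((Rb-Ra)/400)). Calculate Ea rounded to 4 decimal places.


Elo expected score: Ea = 1/(1 + 10^((Rb-Ra)/400))
Rb - Ra = 1200 - 1000 = 200
(Rb-Ra)/400 = 200/400 = 0.5
10^0.5 = 3.162278
Ea = 1/(1 + 3.162278) = 1/4.162278 = 0.2403

0.2403


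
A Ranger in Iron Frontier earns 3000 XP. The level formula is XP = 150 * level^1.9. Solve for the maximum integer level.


XP = 150 * level^1.9, so level = (XP / 150)^(1/1.9)
= (3000 / 150)^(1/1.9)
= 20.0^0.5263
= 4.839
Floor: level = 4

level 4


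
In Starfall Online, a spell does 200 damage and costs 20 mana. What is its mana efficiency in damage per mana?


Efficiency = damage / mana
= 200 / 20
= 10.00

10.00 dmg/mana


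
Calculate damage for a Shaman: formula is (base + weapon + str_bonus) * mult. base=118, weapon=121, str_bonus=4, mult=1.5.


Sum base + weapon + str = 118 + 121 + 4 = 243
Multiply by 1.5:
243 * 1.5 = 364.5

364.5 damage


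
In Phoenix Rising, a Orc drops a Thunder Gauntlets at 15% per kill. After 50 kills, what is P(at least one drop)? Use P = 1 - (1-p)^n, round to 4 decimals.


P(at least one) = 1 - P(none) = 1 - (1-p)^n
p = 15/100 = 0.15
1 - p = 0.85
(1 - p)^50 = 0.85^50 = 0.000296
P(at least one) = 1 - 0.000296 = 0.9997

0.9997
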